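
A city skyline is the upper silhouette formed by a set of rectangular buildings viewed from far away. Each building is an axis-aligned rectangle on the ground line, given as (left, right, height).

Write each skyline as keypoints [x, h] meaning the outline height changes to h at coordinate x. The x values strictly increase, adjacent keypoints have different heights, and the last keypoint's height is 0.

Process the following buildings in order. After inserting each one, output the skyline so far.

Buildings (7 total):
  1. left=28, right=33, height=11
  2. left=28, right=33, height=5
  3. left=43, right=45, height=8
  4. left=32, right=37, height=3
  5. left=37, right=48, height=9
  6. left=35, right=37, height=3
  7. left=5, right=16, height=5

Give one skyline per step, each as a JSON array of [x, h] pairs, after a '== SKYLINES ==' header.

== SKYLINES ==
[[28,11],[33,0]]
[[28,11],[33,0]]
[[28,11],[33,0],[43,8],[45,0]]
[[28,11],[33,3],[37,0],[43,8],[45,0]]
[[28,11],[33,3],[37,9],[48,0]]
[[28,11],[33,3],[37,9],[48,0]]
[[5,5],[16,0],[28,11],[33,3],[37,9],[48,0]]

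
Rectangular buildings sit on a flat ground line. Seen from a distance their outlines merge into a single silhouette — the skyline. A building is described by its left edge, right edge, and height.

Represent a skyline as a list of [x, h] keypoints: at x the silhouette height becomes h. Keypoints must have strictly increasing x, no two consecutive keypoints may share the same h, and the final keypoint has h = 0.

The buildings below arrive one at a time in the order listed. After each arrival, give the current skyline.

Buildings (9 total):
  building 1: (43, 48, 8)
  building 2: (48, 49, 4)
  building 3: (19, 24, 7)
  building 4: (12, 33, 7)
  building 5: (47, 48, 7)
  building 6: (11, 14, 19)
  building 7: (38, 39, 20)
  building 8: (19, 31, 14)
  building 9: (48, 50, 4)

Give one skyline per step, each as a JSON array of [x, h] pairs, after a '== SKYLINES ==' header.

== SKYLINES ==
[[43,8],[48,0]]
[[43,8],[48,4],[49,0]]
[[19,7],[24,0],[43,8],[48,4],[49,0]]
[[12,7],[33,0],[43,8],[48,4],[49,0]]
[[12,7],[33,0],[43,8],[48,4],[49,0]]
[[11,19],[14,7],[33,0],[43,8],[48,4],[49,0]]
[[11,19],[14,7],[33,0],[38,20],[39,0],[43,8],[48,4],[49,0]]
[[11,19],[14,7],[19,14],[31,7],[33,0],[38,20],[39,0],[43,8],[48,4],[49,0]]
[[11,19],[14,7],[19,14],[31,7],[33,0],[38,20],[39,0],[43,8],[48,4],[50,0]]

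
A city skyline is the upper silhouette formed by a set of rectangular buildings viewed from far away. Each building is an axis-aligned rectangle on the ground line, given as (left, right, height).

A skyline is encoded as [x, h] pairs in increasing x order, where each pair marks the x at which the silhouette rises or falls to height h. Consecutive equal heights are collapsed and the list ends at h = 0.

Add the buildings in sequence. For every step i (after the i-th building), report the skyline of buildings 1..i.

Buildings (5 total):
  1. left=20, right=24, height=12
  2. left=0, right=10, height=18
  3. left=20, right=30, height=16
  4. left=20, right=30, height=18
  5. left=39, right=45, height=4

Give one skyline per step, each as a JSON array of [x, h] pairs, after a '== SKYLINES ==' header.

== SKYLINES ==
[[20,12],[24,0]]
[[0,18],[10,0],[20,12],[24,0]]
[[0,18],[10,0],[20,16],[30,0]]
[[0,18],[10,0],[20,18],[30,0]]
[[0,18],[10,0],[20,18],[30,0],[39,4],[45,0]]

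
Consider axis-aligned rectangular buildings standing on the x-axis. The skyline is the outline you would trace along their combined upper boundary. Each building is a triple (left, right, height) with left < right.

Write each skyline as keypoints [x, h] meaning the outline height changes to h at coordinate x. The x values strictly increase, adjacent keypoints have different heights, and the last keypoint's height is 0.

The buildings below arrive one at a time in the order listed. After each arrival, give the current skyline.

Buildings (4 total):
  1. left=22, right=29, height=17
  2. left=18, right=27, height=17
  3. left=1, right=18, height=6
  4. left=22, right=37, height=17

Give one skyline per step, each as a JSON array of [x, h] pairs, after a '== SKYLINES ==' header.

== SKYLINES ==
[[22,17],[29,0]]
[[18,17],[29,0]]
[[1,6],[18,17],[29,0]]
[[1,6],[18,17],[37,0]]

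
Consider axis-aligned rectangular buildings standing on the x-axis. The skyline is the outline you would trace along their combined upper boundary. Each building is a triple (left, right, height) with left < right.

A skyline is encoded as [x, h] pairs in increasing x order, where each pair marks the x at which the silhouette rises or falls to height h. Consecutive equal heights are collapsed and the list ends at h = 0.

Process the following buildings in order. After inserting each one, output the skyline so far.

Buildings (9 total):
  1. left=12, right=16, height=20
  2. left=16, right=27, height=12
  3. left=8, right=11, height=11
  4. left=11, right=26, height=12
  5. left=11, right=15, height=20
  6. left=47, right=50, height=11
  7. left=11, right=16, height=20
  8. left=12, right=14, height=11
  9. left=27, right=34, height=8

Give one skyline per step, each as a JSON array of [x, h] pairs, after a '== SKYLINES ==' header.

== SKYLINES ==
[[12,20],[16,0]]
[[12,20],[16,12],[27,0]]
[[8,11],[11,0],[12,20],[16,12],[27,0]]
[[8,11],[11,12],[12,20],[16,12],[27,0]]
[[8,11],[11,20],[16,12],[27,0]]
[[8,11],[11,20],[16,12],[27,0],[47,11],[50,0]]
[[8,11],[11,20],[16,12],[27,0],[47,11],[50,0]]
[[8,11],[11,20],[16,12],[27,0],[47,11],[50,0]]
[[8,11],[11,20],[16,12],[27,8],[34,0],[47,11],[50,0]]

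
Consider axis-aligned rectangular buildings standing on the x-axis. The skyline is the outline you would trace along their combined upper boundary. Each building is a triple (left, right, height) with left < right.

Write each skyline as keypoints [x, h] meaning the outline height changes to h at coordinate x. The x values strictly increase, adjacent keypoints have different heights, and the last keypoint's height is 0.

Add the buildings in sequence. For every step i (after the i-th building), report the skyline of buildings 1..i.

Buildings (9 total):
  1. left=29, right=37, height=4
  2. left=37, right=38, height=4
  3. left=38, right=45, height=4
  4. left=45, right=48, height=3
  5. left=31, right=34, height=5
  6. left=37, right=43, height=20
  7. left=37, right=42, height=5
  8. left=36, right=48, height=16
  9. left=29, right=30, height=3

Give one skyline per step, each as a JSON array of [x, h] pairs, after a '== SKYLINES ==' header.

== SKYLINES ==
[[29,4],[37,0]]
[[29,4],[38,0]]
[[29,4],[45,0]]
[[29,4],[45,3],[48,0]]
[[29,4],[31,5],[34,4],[45,3],[48,0]]
[[29,4],[31,5],[34,4],[37,20],[43,4],[45,3],[48,0]]
[[29,4],[31,5],[34,4],[37,20],[43,4],[45,3],[48,0]]
[[29,4],[31,5],[34,4],[36,16],[37,20],[43,16],[48,0]]
[[29,4],[31,5],[34,4],[36,16],[37,20],[43,16],[48,0]]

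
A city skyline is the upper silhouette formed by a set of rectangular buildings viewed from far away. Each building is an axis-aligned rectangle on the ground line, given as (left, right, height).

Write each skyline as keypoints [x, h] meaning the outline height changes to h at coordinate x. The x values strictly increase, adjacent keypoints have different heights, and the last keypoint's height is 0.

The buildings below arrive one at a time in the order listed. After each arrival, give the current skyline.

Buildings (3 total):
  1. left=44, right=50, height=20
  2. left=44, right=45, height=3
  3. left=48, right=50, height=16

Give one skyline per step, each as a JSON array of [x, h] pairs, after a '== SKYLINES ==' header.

== SKYLINES ==
[[44,20],[50,0]]
[[44,20],[50,0]]
[[44,20],[50,0]]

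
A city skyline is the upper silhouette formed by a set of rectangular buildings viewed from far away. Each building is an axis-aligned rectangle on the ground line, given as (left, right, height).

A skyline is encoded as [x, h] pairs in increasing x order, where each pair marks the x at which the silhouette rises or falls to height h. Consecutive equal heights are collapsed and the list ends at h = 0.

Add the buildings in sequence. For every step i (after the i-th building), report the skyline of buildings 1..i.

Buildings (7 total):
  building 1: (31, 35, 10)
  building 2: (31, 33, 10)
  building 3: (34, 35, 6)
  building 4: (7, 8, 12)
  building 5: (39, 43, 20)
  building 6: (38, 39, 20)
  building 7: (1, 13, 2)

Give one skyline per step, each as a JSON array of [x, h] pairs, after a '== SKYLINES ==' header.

== SKYLINES ==
[[31,10],[35,0]]
[[31,10],[35,0]]
[[31,10],[35,0]]
[[7,12],[8,0],[31,10],[35,0]]
[[7,12],[8,0],[31,10],[35,0],[39,20],[43,0]]
[[7,12],[8,0],[31,10],[35,0],[38,20],[43,0]]
[[1,2],[7,12],[8,2],[13,0],[31,10],[35,0],[38,20],[43,0]]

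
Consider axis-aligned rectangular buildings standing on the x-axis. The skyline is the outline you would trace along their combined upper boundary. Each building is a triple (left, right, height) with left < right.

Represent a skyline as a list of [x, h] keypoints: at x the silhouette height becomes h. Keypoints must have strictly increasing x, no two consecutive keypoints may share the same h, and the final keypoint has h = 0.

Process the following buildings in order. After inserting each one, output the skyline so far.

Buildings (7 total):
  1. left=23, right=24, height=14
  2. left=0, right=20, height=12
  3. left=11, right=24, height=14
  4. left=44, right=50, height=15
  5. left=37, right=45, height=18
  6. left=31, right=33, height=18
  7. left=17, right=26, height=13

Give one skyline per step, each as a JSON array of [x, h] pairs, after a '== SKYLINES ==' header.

== SKYLINES ==
[[23,14],[24,0]]
[[0,12],[20,0],[23,14],[24,0]]
[[0,12],[11,14],[24,0]]
[[0,12],[11,14],[24,0],[44,15],[50,0]]
[[0,12],[11,14],[24,0],[37,18],[45,15],[50,0]]
[[0,12],[11,14],[24,0],[31,18],[33,0],[37,18],[45,15],[50,0]]
[[0,12],[11,14],[24,13],[26,0],[31,18],[33,0],[37,18],[45,15],[50,0]]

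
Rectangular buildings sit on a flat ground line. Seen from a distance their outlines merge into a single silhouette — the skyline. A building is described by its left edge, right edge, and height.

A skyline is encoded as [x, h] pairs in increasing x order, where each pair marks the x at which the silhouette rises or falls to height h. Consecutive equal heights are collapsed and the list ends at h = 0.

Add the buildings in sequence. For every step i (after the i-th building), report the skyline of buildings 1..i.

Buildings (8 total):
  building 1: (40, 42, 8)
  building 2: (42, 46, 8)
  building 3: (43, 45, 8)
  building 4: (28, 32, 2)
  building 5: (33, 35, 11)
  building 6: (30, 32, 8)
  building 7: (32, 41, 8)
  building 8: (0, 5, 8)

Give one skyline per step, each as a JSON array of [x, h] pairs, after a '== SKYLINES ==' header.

== SKYLINES ==
[[40,8],[42,0]]
[[40,8],[46,0]]
[[40,8],[46,0]]
[[28,2],[32,0],[40,8],[46,0]]
[[28,2],[32,0],[33,11],[35,0],[40,8],[46,0]]
[[28,2],[30,8],[32,0],[33,11],[35,0],[40,8],[46,0]]
[[28,2],[30,8],[33,11],[35,8],[46,0]]
[[0,8],[5,0],[28,2],[30,8],[33,11],[35,8],[46,0]]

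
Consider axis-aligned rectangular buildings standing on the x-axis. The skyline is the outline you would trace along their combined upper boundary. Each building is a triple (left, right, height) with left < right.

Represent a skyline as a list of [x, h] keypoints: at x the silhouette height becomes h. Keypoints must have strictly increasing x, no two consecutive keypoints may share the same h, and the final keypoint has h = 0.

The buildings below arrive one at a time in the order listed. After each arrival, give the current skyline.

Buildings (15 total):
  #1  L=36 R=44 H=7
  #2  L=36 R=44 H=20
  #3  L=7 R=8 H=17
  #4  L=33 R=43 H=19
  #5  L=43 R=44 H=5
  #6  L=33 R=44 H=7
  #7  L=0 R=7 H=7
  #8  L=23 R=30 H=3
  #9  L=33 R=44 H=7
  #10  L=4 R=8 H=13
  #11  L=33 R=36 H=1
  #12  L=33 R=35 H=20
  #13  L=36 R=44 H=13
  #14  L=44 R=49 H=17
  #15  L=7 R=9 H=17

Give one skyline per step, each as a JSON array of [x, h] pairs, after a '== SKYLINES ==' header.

== SKYLINES ==
[[36,7],[44,0]]
[[36,20],[44,0]]
[[7,17],[8,0],[36,20],[44,0]]
[[7,17],[8,0],[33,19],[36,20],[44,0]]
[[7,17],[8,0],[33,19],[36,20],[44,0]]
[[7,17],[8,0],[33,19],[36,20],[44,0]]
[[0,7],[7,17],[8,0],[33,19],[36,20],[44,0]]
[[0,7],[7,17],[8,0],[23,3],[30,0],[33,19],[36,20],[44,0]]
[[0,7],[7,17],[8,0],[23,3],[30,0],[33,19],[36,20],[44,0]]
[[0,7],[4,13],[7,17],[8,0],[23,3],[30,0],[33,19],[36,20],[44,0]]
[[0,7],[4,13],[7,17],[8,0],[23,3],[30,0],[33,19],[36,20],[44,0]]
[[0,7],[4,13],[7,17],[8,0],[23,3],[30,0],[33,20],[35,19],[36,20],[44,0]]
[[0,7],[4,13],[7,17],[8,0],[23,3],[30,0],[33,20],[35,19],[36,20],[44,0]]
[[0,7],[4,13],[7,17],[8,0],[23,3],[30,0],[33,20],[35,19],[36,20],[44,17],[49,0]]
[[0,7],[4,13],[7,17],[9,0],[23,3],[30,0],[33,20],[35,19],[36,20],[44,17],[49,0]]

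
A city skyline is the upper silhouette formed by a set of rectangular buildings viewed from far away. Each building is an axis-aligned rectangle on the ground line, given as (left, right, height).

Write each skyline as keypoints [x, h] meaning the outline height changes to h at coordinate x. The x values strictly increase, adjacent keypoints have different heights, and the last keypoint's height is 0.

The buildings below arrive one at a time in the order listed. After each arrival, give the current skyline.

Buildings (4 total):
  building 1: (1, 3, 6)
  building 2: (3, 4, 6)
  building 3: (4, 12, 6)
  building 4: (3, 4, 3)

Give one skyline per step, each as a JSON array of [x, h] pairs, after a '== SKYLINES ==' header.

== SKYLINES ==
[[1,6],[3,0]]
[[1,6],[4,0]]
[[1,6],[12,0]]
[[1,6],[12,0]]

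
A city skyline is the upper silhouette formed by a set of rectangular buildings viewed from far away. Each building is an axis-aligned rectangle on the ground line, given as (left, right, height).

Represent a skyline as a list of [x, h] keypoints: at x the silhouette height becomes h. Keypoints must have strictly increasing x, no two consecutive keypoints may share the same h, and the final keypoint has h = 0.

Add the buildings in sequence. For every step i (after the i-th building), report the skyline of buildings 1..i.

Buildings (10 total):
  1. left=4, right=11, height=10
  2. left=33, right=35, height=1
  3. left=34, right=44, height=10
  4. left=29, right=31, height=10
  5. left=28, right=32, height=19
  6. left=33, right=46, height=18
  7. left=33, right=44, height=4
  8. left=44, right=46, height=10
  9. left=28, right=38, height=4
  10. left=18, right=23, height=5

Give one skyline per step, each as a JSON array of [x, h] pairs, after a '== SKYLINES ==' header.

== SKYLINES ==
[[4,10],[11,0]]
[[4,10],[11,0],[33,1],[35,0]]
[[4,10],[11,0],[33,1],[34,10],[44,0]]
[[4,10],[11,0],[29,10],[31,0],[33,1],[34,10],[44,0]]
[[4,10],[11,0],[28,19],[32,0],[33,1],[34,10],[44,0]]
[[4,10],[11,0],[28,19],[32,0],[33,18],[46,0]]
[[4,10],[11,0],[28,19],[32,0],[33,18],[46,0]]
[[4,10],[11,0],[28,19],[32,0],[33,18],[46,0]]
[[4,10],[11,0],[28,19],[32,4],[33,18],[46,0]]
[[4,10],[11,0],[18,5],[23,0],[28,19],[32,4],[33,18],[46,0]]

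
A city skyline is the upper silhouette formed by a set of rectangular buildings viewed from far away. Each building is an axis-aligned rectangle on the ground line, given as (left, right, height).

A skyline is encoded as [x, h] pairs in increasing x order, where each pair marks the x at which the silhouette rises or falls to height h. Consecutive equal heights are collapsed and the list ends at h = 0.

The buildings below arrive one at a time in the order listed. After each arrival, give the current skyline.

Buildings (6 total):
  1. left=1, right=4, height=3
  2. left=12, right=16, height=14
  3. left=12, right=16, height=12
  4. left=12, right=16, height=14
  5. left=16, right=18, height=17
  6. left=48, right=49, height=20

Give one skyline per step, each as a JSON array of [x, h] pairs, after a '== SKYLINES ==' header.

== SKYLINES ==
[[1,3],[4,0]]
[[1,3],[4,0],[12,14],[16,0]]
[[1,3],[4,0],[12,14],[16,0]]
[[1,3],[4,0],[12,14],[16,0]]
[[1,3],[4,0],[12,14],[16,17],[18,0]]
[[1,3],[4,0],[12,14],[16,17],[18,0],[48,20],[49,0]]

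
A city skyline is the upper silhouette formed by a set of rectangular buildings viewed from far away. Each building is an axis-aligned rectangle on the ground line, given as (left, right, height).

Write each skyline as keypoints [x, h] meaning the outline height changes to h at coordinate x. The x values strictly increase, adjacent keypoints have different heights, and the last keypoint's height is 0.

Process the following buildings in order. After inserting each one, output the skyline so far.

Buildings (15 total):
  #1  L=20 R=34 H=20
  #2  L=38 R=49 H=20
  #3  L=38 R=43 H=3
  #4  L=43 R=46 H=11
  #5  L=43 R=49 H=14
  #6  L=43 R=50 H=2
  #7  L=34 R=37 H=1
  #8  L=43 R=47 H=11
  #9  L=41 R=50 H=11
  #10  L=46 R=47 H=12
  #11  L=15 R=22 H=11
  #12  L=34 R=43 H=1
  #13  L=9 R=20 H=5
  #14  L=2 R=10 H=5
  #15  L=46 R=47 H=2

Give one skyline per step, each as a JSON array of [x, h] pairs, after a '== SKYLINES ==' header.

== SKYLINES ==
[[20,20],[34,0]]
[[20,20],[34,0],[38,20],[49,0]]
[[20,20],[34,0],[38,20],[49,0]]
[[20,20],[34,0],[38,20],[49,0]]
[[20,20],[34,0],[38,20],[49,0]]
[[20,20],[34,0],[38,20],[49,2],[50,0]]
[[20,20],[34,1],[37,0],[38,20],[49,2],[50,0]]
[[20,20],[34,1],[37,0],[38,20],[49,2],[50,0]]
[[20,20],[34,1],[37,0],[38,20],[49,11],[50,0]]
[[20,20],[34,1],[37,0],[38,20],[49,11],[50,0]]
[[15,11],[20,20],[34,1],[37,0],[38,20],[49,11],[50,0]]
[[15,11],[20,20],[34,1],[38,20],[49,11],[50,0]]
[[9,5],[15,11],[20,20],[34,1],[38,20],[49,11],[50,0]]
[[2,5],[15,11],[20,20],[34,1],[38,20],[49,11],[50,0]]
[[2,5],[15,11],[20,20],[34,1],[38,20],[49,11],[50,0]]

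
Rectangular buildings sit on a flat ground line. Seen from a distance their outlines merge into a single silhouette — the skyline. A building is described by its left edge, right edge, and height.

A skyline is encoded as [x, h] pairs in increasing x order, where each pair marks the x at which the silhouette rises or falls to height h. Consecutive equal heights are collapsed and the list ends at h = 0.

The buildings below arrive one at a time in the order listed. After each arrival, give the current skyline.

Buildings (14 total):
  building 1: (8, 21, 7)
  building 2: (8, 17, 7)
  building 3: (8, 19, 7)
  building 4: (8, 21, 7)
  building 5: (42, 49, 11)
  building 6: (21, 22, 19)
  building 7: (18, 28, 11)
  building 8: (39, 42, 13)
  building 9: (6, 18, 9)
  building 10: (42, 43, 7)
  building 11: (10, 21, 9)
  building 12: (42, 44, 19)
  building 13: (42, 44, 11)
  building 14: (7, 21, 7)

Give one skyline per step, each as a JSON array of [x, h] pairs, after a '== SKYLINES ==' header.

== SKYLINES ==
[[8,7],[21,0]]
[[8,7],[21,0]]
[[8,7],[21,0]]
[[8,7],[21,0]]
[[8,7],[21,0],[42,11],[49,0]]
[[8,7],[21,19],[22,0],[42,11],[49,0]]
[[8,7],[18,11],[21,19],[22,11],[28,0],[42,11],[49,0]]
[[8,7],[18,11],[21,19],[22,11],[28,0],[39,13],[42,11],[49,0]]
[[6,9],[18,11],[21,19],[22,11],[28,0],[39,13],[42,11],[49,0]]
[[6,9],[18,11],[21,19],[22,11],[28,0],[39,13],[42,11],[49,0]]
[[6,9],[18,11],[21,19],[22,11],[28,0],[39,13],[42,11],[49,0]]
[[6,9],[18,11],[21,19],[22,11],[28,0],[39,13],[42,19],[44,11],[49,0]]
[[6,9],[18,11],[21,19],[22,11],[28,0],[39,13],[42,19],[44,11],[49,0]]
[[6,9],[18,11],[21,19],[22,11],[28,0],[39,13],[42,19],[44,11],[49,0]]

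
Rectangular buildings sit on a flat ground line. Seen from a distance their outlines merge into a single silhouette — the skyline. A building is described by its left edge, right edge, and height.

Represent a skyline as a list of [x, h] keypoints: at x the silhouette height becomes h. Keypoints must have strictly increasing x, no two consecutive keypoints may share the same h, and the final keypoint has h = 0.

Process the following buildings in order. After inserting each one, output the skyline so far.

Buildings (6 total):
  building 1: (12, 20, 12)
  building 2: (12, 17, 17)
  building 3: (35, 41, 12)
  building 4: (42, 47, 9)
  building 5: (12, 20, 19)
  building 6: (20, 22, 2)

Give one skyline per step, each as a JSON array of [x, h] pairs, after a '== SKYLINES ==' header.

== SKYLINES ==
[[12,12],[20,0]]
[[12,17],[17,12],[20,0]]
[[12,17],[17,12],[20,0],[35,12],[41,0]]
[[12,17],[17,12],[20,0],[35,12],[41,0],[42,9],[47,0]]
[[12,19],[20,0],[35,12],[41,0],[42,9],[47,0]]
[[12,19],[20,2],[22,0],[35,12],[41,0],[42,9],[47,0]]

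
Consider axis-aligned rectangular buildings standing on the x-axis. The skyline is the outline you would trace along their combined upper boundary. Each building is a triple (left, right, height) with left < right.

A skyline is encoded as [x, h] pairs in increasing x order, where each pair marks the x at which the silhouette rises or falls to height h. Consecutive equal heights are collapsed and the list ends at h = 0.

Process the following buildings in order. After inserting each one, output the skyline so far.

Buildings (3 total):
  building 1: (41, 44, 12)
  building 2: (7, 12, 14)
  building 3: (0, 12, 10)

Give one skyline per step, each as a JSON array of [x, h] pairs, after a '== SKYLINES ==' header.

== SKYLINES ==
[[41,12],[44,0]]
[[7,14],[12,0],[41,12],[44,0]]
[[0,10],[7,14],[12,0],[41,12],[44,0]]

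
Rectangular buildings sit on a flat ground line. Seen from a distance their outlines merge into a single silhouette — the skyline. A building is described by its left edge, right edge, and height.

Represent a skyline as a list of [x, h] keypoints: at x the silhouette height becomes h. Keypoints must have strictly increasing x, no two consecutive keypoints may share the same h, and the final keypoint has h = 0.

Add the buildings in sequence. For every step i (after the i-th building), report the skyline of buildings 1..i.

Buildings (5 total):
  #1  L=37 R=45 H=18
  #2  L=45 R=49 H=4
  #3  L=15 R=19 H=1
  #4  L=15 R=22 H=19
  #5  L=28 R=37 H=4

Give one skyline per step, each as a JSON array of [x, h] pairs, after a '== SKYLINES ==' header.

== SKYLINES ==
[[37,18],[45,0]]
[[37,18],[45,4],[49,0]]
[[15,1],[19,0],[37,18],[45,4],[49,0]]
[[15,19],[22,0],[37,18],[45,4],[49,0]]
[[15,19],[22,0],[28,4],[37,18],[45,4],[49,0]]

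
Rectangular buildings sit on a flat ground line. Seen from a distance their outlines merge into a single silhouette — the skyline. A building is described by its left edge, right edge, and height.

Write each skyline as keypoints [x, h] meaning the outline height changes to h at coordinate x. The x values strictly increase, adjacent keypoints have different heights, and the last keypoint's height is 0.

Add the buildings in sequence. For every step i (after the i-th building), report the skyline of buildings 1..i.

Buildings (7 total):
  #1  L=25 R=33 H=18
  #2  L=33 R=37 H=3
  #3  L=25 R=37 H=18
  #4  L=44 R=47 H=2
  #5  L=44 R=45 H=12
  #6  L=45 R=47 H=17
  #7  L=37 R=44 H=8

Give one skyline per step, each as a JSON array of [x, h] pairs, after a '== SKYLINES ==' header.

== SKYLINES ==
[[25,18],[33,0]]
[[25,18],[33,3],[37,0]]
[[25,18],[37,0]]
[[25,18],[37,0],[44,2],[47,0]]
[[25,18],[37,0],[44,12],[45,2],[47,0]]
[[25,18],[37,0],[44,12],[45,17],[47,0]]
[[25,18],[37,8],[44,12],[45,17],[47,0]]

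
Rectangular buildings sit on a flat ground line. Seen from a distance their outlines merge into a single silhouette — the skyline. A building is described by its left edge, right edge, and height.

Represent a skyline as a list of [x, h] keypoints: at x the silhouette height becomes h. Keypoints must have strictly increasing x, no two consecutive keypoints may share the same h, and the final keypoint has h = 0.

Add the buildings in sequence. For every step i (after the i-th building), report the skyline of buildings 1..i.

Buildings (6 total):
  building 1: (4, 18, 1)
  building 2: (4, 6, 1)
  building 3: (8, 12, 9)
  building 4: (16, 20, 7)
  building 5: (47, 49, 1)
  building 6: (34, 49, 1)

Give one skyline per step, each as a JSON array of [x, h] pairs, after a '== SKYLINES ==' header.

== SKYLINES ==
[[4,1],[18,0]]
[[4,1],[18,0]]
[[4,1],[8,9],[12,1],[18,0]]
[[4,1],[8,9],[12,1],[16,7],[20,0]]
[[4,1],[8,9],[12,1],[16,7],[20,0],[47,1],[49,0]]
[[4,1],[8,9],[12,1],[16,7],[20,0],[34,1],[49,0]]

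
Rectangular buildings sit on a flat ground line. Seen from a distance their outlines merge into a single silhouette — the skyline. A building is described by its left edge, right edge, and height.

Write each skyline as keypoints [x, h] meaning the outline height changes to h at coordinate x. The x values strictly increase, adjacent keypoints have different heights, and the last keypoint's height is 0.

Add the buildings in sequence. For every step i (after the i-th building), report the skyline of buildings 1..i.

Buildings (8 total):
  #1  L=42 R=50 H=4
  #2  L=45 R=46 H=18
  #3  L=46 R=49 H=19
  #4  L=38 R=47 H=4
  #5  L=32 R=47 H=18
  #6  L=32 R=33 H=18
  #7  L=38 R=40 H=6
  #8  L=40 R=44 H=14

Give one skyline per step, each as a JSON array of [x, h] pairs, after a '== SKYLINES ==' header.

== SKYLINES ==
[[42,4],[50,0]]
[[42,4],[45,18],[46,4],[50,0]]
[[42,4],[45,18],[46,19],[49,4],[50,0]]
[[38,4],[45,18],[46,19],[49,4],[50,0]]
[[32,18],[46,19],[49,4],[50,0]]
[[32,18],[46,19],[49,4],[50,0]]
[[32,18],[46,19],[49,4],[50,0]]
[[32,18],[46,19],[49,4],[50,0]]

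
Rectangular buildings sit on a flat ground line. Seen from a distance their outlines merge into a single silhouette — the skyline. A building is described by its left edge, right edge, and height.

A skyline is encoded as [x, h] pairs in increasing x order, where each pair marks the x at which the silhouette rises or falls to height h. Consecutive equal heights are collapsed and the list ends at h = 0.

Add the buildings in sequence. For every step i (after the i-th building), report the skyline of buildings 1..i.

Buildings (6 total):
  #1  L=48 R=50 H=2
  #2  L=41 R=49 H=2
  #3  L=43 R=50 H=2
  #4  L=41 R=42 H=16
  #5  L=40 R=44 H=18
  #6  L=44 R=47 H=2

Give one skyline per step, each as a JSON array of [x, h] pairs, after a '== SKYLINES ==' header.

== SKYLINES ==
[[48,2],[50,0]]
[[41,2],[50,0]]
[[41,2],[50,0]]
[[41,16],[42,2],[50,0]]
[[40,18],[44,2],[50,0]]
[[40,18],[44,2],[50,0]]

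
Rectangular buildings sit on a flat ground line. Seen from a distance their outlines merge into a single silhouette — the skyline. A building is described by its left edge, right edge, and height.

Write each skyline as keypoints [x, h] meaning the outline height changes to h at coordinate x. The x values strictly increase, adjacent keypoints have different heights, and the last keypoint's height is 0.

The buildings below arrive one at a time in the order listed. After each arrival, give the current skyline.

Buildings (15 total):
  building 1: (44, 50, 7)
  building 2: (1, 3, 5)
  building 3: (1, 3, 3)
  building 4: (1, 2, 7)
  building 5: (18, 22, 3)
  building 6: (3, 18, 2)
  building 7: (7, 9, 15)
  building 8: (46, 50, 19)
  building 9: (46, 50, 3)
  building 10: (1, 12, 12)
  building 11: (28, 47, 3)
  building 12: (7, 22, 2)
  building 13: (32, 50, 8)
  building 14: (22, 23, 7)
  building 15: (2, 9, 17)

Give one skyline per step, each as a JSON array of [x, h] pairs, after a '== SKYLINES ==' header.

== SKYLINES ==
[[44,7],[50,0]]
[[1,5],[3,0],[44,7],[50,0]]
[[1,5],[3,0],[44,7],[50,0]]
[[1,7],[2,5],[3,0],[44,7],[50,0]]
[[1,7],[2,5],[3,0],[18,3],[22,0],[44,7],[50,0]]
[[1,7],[2,5],[3,2],[18,3],[22,0],[44,7],[50,0]]
[[1,7],[2,5],[3,2],[7,15],[9,2],[18,3],[22,0],[44,7],[50,0]]
[[1,7],[2,5],[3,2],[7,15],[9,2],[18,3],[22,0],[44,7],[46,19],[50,0]]
[[1,7],[2,5],[3,2],[7,15],[9,2],[18,3],[22,0],[44,7],[46,19],[50,0]]
[[1,12],[7,15],[9,12],[12,2],[18,3],[22,0],[44,7],[46,19],[50,0]]
[[1,12],[7,15],[9,12],[12,2],[18,3],[22,0],[28,3],[44,7],[46,19],[50,0]]
[[1,12],[7,15],[9,12],[12,2],[18,3],[22,0],[28,3],[44,7],[46,19],[50,0]]
[[1,12],[7,15],[9,12],[12,2],[18,3],[22,0],[28,3],[32,8],[46,19],[50,0]]
[[1,12],[7,15],[9,12],[12,2],[18,3],[22,7],[23,0],[28,3],[32,8],[46,19],[50,0]]
[[1,12],[2,17],[9,12],[12,2],[18,3],[22,7],[23,0],[28,3],[32,8],[46,19],[50,0]]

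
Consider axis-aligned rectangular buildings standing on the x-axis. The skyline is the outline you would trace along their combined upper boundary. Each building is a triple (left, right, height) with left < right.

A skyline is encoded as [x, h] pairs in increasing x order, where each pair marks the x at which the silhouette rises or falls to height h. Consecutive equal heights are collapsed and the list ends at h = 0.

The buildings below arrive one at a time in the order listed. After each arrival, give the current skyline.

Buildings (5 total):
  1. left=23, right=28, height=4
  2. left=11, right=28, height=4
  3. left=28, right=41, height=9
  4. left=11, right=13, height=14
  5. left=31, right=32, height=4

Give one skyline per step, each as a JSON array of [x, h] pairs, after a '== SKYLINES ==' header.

== SKYLINES ==
[[23,4],[28,0]]
[[11,4],[28,0]]
[[11,4],[28,9],[41,0]]
[[11,14],[13,4],[28,9],[41,0]]
[[11,14],[13,4],[28,9],[41,0]]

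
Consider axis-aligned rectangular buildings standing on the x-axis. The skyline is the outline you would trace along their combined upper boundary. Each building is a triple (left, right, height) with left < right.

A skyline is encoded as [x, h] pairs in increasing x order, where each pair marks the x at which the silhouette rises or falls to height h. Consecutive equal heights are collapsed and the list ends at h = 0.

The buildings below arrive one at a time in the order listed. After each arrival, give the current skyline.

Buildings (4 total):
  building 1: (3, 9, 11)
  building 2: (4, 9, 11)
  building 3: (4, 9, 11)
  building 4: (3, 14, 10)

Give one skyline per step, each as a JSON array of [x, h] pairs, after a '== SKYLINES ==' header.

== SKYLINES ==
[[3,11],[9,0]]
[[3,11],[9,0]]
[[3,11],[9,0]]
[[3,11],[9,10],[14,0]]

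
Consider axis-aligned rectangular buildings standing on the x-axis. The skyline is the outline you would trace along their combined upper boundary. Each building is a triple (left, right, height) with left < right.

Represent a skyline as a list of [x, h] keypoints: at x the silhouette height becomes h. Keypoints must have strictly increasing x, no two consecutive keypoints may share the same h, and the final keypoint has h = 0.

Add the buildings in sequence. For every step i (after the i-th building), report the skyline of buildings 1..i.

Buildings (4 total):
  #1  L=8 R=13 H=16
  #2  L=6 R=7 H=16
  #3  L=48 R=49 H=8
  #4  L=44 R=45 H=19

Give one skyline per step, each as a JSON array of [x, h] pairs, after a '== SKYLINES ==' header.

== SKYLINES ==
[[8,16],[13,0]]
[[6,16],[7,0],[8,16],[13,0]]
[[6,16],[7,0],[8,16],[13,0],[48,8],[49,0]]
[[6,16],[7,0],[8,16],[13,0],[44,19],[45,0],[48,8],[49,0]]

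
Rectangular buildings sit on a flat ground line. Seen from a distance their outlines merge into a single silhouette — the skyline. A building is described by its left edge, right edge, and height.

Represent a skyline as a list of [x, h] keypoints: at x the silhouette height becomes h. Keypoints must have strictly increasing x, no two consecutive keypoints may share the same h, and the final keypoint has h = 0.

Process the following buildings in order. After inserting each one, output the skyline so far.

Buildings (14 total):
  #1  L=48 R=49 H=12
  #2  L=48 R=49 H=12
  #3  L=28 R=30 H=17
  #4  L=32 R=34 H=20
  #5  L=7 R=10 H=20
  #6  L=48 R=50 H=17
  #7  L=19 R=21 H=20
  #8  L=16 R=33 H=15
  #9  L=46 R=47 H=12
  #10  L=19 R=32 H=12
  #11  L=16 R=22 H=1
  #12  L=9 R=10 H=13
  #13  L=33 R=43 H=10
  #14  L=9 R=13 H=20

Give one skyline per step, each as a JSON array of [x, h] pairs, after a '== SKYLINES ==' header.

== SKYLINES ==
[[48,12],[49,0]]
[[48,12],[49,0]]
[[28,17],[30,0],[48,12],[49,0]]
[[28,17],[30,0],[32,20],[34,0],[48,12],[49,0]]
[[7,20],[10,0],[28,17],[30,0],[32,20],[34,0],[48,12],[49,0]]
[[7,20],[10,0],[28,17],[30,0],[32,20],[34,0],[48,17],[50,0]]
[[7,20],[10,0],[19,20],[21,0],[28,17],[30,0],[32,20],[34,0],[48,17],[50,0]]
[[7,20],[10,0],[16,15],[19,20],[21,15],[28,17],[30,15],[32,20],[34,0],[48,17],[50,0]]
[[7,20],[10,0],[16,15],[19,20],[21,15],[28,17],[30,15],[32,20],[34,0],[46,12],[47,0],[48,17],[50,0]]
[[7,20],[10,0],[16,15],[19,20],[21,15],[28,17],[30,15],[32,20],[34,0],[46,12],[47,0],[48,17],[50,0]]
[[7,20],[10,0],[16,15],[19,20],[21,15],[28,17],[30,15],[32,20],[34,0],[46,12],[47,0],[48,17],[50,0]]
[[7,20],[10,0],[16,15],[19,20],[21,15],[28,17],[30,15],[32,20],[34,0],[46,12],[47,0],[48,17],[50,0]]
[[7,20],[10,0],[16,15],[19,20],[21,15],[28,17],[30,15],[32,20],[34,10],[43,0],[46,12],[47,0],[48,17],[50,0]]
[[7,20],[13,0],[16,15],[19,20],[21,15],[28,17],[30,15],[32,20],[34,10],[43,0],[46,12],[47,0],[48,17],[50,0]]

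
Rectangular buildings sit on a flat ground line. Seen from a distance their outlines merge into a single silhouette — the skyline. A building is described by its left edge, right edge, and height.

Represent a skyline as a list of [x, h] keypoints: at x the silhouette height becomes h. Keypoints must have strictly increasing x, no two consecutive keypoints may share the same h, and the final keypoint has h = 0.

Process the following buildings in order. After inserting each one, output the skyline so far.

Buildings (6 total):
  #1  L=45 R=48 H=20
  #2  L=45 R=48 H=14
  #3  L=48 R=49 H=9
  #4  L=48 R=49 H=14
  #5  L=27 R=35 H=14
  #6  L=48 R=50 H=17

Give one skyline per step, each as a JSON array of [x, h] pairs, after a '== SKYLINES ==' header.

== SKYLINES ==
[[45,20],[48,0]]
[[45,20],[48,0]]
[[45,20],[48,9],[49,0]]
[[45,20],[48,14],[49,0]]
[[27,14],[35,0],[45,20],[48,14],[49,0]]
[[27,14],[35,0],[45,20],[48,17],[50,0]]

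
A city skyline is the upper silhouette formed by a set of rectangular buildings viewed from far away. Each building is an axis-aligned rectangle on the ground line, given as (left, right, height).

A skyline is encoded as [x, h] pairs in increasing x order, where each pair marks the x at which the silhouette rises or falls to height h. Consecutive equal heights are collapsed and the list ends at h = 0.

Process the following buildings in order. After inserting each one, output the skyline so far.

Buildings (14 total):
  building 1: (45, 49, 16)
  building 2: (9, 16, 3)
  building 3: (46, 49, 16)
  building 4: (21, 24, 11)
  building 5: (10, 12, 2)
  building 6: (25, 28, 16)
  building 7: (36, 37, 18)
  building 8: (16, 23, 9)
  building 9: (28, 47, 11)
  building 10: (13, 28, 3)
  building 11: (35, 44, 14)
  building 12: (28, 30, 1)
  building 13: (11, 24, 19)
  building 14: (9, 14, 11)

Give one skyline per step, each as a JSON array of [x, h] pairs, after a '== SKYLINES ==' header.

== SKYLINES ==
[[45,16],[49,0]]
[[9,3],[16,0],[45,16],[49,0]]
[[9,3],[16,0],[45,16],[49,0]]
[[9,3],[16,0],[21,11],[24,0],[45,16],[49,0]]
[[9,3],[16,0],[21,11],[24,0],[45,16],[49,0]]
[[9,3],[16,0],[21,11],[24,0],[25,16],[28,0],[45,16],[49,0]]
[[9,3],[16,0],[21,11],[24,0],[25,16],[28,0],[36,18],[37,0],[45,16],[49,0]]
[[9,3],[16,9],[21,11],[24,0],[25,16],[28,0],[36,18],[37,0],[45,16],[49,0]]
[[9,3],[16,9],[21,11],[24,0],[25,16],[28,11],[36,18],[37,11],[45,16],[49,0]]
[[9,3],[16,9],[21,11],[24,3],[25,16],[28,11],[36,18],[37,11],[45,16],[49,0]]
[[9,3],[16,9],[21,11],[24,3],[25,16],[28,11],[35,14],[36,18],[37,14],[44,11],[45,16],[49,0]]
[[9,3],[16,9],[21,11],[24,3],[25,16],[28,11],[35,14],[36,18],[37,14],[44,11],[45,16],[49,0]]
[[9,3],[11,19],[24,3],[25,16],[28,11],[35,14],[36,18],[37,14],[44,11],[45,16],[49,0]]
[[9,11],[11,19],[24,3],[25,16],[28,11],[35,14],[36,18],[37,14],[44,11],[45,16],[49,0]]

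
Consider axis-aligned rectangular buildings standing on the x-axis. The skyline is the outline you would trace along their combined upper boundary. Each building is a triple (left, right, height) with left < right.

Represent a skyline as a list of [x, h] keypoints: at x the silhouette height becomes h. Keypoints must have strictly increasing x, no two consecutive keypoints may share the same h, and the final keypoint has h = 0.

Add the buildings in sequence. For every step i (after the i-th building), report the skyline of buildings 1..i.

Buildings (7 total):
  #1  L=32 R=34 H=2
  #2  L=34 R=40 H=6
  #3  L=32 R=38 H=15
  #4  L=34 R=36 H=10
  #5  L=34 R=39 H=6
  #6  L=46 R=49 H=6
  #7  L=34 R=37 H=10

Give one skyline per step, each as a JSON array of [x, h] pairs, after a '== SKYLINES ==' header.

== SKYLINES ==
[[32,2],[34,0]]
[[32,2],[34,6],[40,0]]
[[32,15],[38,6],[40,0]]
[[32,15],[38,6],[40,0]]
[[32,15],[38,6],[40,0]]
[[32,15],[38,6],[40,0],[46,6],[49,0]]
[[32,15],[38,6],[40,0],[46,6],[49,0]]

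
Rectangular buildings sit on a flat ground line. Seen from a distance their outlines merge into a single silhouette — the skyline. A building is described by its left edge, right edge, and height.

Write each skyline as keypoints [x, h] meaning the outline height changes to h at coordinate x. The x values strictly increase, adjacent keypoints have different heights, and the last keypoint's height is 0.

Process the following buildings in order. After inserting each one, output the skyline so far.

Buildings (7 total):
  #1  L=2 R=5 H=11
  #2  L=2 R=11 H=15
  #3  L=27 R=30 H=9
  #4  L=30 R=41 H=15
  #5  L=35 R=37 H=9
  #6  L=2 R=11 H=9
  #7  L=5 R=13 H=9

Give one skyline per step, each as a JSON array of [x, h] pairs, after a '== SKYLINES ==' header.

== SKYLINES ==
[[2,11],[5,0]]
[[2,15],[11,0]]
[[2,15],[11,0],[27,9],[30,0]]
[[2,15],[11,0],[27,9],[30,15],[41,0]]
[[2,15],[11,0],[27,9],[30,15],[41,0]]
[[2,15],[11,0],[27,9],[30,15],[41,0]]
[[2,15],[11,9],[13,0],[27,9],[30,15],[41,0]]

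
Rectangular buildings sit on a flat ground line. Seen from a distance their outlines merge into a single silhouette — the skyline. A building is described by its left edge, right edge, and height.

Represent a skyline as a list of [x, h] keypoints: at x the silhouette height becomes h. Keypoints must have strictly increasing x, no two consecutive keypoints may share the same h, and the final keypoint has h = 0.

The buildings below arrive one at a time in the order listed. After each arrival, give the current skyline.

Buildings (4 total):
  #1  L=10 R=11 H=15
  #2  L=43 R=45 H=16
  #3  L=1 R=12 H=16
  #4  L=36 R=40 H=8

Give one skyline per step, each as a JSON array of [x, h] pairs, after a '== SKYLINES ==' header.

== SKYLINES ==
[[10,15],[11,0]]
[[10,15],[11,0],[43,16],[45,0]]
[[1,16],[12,0],[43,16],[45,0]]
[[1,16],[12,0],[36,8],[40,0],[43,16],[45,0]]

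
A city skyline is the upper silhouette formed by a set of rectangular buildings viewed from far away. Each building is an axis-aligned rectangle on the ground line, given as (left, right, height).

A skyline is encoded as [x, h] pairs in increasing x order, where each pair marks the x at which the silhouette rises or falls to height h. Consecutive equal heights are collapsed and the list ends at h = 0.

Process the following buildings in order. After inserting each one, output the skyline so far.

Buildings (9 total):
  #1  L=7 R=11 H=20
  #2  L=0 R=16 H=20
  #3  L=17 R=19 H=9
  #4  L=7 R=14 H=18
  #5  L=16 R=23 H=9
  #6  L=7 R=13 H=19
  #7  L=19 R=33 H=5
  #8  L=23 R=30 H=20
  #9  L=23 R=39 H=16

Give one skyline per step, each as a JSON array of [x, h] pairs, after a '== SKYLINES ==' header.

== SKYLINES ==
[[7,20],[11,0]]
[[0,20],[16,0]]
[[0,20],[16,0],[17,9],[19,0]]
[[0,20],[16,0],[17,9],[19,0]]
[[0,20],[16,9],[23,0]]
[[0,20],[16,9],[23,0]]
[[0,20],[16,9],[23,5],[33,0]]
[[0,20],[16,9],[23,20],[30,5],[33,0]]
[[0,20],[16,9],[23,20],[30,16],[39,0]]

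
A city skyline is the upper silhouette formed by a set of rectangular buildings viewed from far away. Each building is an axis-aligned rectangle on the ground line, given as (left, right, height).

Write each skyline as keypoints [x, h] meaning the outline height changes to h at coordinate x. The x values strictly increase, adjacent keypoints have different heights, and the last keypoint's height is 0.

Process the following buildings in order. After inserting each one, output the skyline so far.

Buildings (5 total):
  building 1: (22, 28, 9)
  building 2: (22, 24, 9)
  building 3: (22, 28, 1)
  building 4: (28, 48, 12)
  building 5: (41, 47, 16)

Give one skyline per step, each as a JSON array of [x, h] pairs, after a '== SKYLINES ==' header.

== SKYLINES ==
[[22,9],[28,0]]
[[22,9],[28,0]]
[[22,9],[28,0]]
[[22,9],[28,12],[48,0]]
[[22,9],[28,12],[41,16],[47,12],[48,0]]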